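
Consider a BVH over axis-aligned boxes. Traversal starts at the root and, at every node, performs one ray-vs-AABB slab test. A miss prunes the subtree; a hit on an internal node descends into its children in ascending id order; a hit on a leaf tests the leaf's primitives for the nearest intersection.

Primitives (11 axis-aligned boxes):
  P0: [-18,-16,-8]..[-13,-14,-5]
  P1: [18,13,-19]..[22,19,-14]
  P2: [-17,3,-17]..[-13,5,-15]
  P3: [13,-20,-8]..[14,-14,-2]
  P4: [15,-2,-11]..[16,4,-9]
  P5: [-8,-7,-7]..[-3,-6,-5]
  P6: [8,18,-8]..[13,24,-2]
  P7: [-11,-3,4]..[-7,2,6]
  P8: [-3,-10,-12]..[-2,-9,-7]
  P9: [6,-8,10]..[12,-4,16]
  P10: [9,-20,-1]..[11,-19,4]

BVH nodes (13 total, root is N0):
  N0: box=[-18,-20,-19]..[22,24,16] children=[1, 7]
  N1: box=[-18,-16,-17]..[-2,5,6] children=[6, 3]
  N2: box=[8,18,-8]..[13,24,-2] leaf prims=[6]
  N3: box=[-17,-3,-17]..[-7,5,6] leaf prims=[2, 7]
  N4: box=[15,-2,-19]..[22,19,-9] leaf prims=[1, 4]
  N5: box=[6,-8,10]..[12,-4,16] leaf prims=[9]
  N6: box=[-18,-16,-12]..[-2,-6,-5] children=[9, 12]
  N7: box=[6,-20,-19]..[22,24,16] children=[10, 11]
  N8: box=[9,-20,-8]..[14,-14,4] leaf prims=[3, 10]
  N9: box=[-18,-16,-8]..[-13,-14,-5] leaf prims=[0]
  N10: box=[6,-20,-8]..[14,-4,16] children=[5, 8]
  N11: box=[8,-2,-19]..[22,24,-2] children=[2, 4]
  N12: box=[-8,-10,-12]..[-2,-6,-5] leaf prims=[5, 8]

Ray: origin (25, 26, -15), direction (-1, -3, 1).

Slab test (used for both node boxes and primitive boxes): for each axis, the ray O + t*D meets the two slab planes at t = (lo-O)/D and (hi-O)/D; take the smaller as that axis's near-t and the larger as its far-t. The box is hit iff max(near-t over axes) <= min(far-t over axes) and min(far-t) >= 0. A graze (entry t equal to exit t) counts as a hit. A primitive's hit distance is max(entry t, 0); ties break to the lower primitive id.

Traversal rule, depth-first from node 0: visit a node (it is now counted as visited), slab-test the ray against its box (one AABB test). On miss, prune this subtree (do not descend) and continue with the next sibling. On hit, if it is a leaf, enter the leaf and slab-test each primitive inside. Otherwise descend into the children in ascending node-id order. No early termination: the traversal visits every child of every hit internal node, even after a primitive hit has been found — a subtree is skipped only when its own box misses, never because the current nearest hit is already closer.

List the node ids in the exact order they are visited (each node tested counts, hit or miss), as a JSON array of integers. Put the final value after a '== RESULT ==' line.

Walk:
N0 x:[3,43] y:[2/3,46/3] z:[-4,31] -> hit [3,46/3], descend [1, 7]
  N1 x:[27,43] y:[7,14] z:[-2,21] -> miss, prune
  N7 x:[3,19] y:[2/3,46/3] z:[-4,31] -> hit [3,46/3], descend [10, 11]
    N10 x:[11,19] y:[10,46/3] z:[7,31] -> hit [11,46/3], descend [5, 8]
      N5 x:[13,19] y:[10,34/3] z:[25,31] -> miss, prune
      N8 x:[11,16] y:[40/3,46/3] z:[7,19] -> hit [40/3,46/3] leaf, test {P3(miss), P10@t=15}
    N11 x:[3,17] y:[2/3,28/3] z:[-4,13] -> hit [3,28/3], descend [2, 4]
      N2 x:[12,17] y:[2/3,8/3] z:[7,13] -> miss, prune
      N4 x:[3,10] y:[7/3,28/3] z:[-4,6] -> hit [3,6] leaf, test {P1(miss), P4(miss)}

Summary -> nodes [0, 1, 7, 10, 5, 8, 11, 2, 4]; box-tests=9; leaf-entries=2; first=P10

== RESULT ==
[0, 1, 7, 10, 5, 8, 11, 2, 4]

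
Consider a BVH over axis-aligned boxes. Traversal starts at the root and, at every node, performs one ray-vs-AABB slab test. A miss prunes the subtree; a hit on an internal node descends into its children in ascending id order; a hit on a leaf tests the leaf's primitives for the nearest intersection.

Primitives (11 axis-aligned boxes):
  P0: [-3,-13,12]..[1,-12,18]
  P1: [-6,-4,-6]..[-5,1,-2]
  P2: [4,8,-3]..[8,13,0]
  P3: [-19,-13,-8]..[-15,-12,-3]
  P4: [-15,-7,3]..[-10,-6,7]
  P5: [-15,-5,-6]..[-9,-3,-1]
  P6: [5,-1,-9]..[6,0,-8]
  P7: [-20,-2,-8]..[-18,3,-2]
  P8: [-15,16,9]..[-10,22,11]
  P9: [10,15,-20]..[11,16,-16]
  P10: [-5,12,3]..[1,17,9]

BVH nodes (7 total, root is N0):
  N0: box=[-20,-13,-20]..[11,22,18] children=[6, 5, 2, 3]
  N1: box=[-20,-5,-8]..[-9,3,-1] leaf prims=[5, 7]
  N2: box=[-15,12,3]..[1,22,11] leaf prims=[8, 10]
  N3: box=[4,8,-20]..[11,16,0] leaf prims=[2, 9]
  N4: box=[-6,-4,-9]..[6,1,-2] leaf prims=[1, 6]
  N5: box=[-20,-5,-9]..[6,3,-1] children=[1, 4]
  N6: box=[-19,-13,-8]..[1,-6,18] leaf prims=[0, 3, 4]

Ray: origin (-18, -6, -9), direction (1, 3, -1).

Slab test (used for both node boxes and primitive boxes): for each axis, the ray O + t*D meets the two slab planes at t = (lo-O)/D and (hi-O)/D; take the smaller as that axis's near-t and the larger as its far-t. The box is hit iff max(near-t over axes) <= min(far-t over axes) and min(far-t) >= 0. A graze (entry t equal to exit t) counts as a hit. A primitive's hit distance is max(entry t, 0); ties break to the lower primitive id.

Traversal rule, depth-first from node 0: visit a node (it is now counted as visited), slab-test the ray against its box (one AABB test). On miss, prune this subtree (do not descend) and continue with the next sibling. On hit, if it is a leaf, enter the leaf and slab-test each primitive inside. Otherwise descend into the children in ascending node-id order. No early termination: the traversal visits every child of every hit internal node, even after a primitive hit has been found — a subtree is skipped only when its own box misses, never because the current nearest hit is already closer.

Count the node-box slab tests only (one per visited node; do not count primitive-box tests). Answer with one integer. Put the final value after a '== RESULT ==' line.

Walk:
N0 x:[-2,29] y:[-7/3,28/3] z:[-27,11] -> hit [-2,28/3], descend [2, 3, 5, 6]
  N2 x:[3,19] y:[6,28/3] z:[-20,-12] -> miss, prune
  N3 x:[22,29] y:[14/3,22/3] z:[-9,11] -> miss, prune
  N5 x:[-2,24] y:[1/3,3] z:[-8,0] -> miss, prune
  N6 x:[-1,19] y:[-7/3,0] z:[-27,-1] -> miss, prune

order=[0, 2, 3, 5, 6]  |boxes|=5  |leaves|=0  hit=miss

== RESULT ==
5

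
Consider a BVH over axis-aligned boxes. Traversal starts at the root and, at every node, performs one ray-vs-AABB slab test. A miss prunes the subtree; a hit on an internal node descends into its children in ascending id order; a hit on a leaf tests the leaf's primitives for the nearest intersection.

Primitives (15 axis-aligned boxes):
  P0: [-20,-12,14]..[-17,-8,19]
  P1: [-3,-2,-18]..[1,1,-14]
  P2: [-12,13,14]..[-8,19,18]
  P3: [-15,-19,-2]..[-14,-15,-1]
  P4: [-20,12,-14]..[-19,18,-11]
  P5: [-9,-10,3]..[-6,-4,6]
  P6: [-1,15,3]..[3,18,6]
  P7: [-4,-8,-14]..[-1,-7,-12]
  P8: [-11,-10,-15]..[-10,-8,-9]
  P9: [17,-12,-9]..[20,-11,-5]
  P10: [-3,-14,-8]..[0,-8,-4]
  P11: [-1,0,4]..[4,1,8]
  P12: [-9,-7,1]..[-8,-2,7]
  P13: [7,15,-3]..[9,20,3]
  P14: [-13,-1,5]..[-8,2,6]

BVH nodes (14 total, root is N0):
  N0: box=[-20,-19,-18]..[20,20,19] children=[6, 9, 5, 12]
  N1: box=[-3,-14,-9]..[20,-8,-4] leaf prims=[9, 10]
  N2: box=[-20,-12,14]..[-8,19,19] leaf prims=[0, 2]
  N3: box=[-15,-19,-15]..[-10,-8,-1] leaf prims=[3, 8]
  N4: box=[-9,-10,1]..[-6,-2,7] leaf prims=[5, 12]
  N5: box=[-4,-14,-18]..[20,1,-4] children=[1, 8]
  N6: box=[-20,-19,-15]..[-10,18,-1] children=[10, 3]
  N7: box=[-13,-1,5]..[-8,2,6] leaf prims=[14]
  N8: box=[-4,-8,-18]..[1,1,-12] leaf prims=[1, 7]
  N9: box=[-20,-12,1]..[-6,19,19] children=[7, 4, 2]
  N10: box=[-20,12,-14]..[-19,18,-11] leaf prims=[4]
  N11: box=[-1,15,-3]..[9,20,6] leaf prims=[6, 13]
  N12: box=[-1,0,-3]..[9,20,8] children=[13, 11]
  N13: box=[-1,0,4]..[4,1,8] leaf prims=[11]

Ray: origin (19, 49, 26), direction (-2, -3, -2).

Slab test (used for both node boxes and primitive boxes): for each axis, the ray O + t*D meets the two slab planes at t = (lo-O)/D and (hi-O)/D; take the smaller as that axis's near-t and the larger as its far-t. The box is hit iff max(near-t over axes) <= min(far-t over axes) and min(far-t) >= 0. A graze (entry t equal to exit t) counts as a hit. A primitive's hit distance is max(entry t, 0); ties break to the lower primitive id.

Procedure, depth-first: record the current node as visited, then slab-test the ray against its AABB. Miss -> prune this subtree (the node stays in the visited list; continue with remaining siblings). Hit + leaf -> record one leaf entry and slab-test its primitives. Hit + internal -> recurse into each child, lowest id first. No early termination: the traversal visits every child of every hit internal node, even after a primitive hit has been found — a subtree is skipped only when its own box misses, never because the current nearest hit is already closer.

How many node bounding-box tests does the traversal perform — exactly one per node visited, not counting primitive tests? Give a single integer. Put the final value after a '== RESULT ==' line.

Walk:
N0 x:[-1/2,39/2] y:[29/3,68/3] z:[7/2,22] -> hit [29/3,39/2], descend [5, 6, 9, 12]
  N5 x:[-1/2,23/2] y:[16,21] z:[15,22] -> miss, prune
  N6 x:[29/2,39/2] y:[31/3,68/3] z:[27/2,41/2] -> hit [29/2,39/2], descend [3, 10]
    N3 x:[29/2,17] y:[19,68/3] z:[27/2,41/2] -> miss, prune
    N10 x:[19,39/2] y:[31/3,37/3] z:[37/2,20] -> miss, prune
  N9 x:[25/2,39/2] y:[10,61/3] z:[7/2,25/2] -> hit [25/2,25/2], descend [2, 4, 7]
    N2 x:[27/2,39/2] y:[10,61/3] z:[7/2,6] -> miss, prune
    N4 x:[25/2,14] y:[17,59/3] z:[19/2,25/2] -> miss, prune
    N7 x:[27/2,16] y:[47/3,50/3] z:[10,21/2] -> miss, prune
  N12 x:[5,10] y:[29/3,49/3] z:[9,29/2] -> hit [29/3,10], descend [11, 13]
    N11 x:[5,10] y:[29/3,34/3] z:[10,29/2] -> hit [10,10] leaf, test {P6(miss), P13(miss)}
    N13 x:[15/2,10] y:[16,49/3] z:[9,11] -> miss, prune

12 AABB tests over nodes [0, 5, 6, 3, 10, 9, 2, 4, 7, 12, 11, 13]; 1 leaf entered; closest miss.

== RESULT ==
12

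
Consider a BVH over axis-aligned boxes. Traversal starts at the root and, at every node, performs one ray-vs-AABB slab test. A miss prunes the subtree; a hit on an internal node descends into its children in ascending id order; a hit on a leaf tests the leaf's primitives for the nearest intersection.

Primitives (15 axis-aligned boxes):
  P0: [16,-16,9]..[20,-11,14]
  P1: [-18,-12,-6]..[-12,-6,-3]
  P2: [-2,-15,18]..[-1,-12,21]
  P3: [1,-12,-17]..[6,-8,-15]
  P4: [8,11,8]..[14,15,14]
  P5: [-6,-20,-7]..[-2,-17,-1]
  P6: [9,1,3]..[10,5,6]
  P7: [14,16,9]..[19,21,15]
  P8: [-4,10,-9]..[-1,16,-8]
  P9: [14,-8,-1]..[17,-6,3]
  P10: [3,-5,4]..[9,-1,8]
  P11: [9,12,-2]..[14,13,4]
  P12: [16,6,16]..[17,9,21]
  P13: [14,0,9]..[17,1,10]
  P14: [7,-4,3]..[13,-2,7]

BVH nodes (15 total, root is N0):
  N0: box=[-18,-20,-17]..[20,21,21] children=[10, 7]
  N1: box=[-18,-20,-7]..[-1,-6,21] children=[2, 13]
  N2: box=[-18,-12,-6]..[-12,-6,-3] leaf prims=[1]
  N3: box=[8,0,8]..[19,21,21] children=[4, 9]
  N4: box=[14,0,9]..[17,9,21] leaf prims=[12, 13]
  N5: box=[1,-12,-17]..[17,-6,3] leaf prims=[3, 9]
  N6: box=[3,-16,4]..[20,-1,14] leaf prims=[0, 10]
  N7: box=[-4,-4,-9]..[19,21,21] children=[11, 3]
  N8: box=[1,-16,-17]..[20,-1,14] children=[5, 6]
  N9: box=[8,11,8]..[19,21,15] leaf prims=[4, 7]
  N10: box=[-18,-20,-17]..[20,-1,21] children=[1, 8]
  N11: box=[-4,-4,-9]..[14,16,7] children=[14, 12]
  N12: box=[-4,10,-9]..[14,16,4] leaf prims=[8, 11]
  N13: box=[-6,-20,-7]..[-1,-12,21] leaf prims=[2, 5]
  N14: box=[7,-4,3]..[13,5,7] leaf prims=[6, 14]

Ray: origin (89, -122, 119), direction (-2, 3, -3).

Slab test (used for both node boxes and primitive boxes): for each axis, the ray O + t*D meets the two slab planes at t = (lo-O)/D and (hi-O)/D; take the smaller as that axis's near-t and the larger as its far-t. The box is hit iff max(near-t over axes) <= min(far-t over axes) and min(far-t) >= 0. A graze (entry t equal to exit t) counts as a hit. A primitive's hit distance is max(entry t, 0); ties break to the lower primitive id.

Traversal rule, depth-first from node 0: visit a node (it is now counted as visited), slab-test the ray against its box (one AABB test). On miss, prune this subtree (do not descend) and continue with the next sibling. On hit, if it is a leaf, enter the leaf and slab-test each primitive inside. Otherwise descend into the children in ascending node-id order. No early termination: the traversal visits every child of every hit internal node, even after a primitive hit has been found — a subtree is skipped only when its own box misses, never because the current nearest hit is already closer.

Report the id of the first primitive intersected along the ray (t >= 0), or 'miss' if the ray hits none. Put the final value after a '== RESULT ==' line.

Walk:
N0 x:[69/2,107/2] y:[34,143/3] z:[98/3,136/3] -> hit [69/2,136/3], descend [7, 10]
  N7 x:[35,93/2] y:[118/3,143/3] z:[98/3,128/3] -> hit [118/3,128/3], descend [3, 11]
    N3 x:[35,81/2] y:[122/3,143/3] z:[98/3,37] -> miss, prune
    N11 x:[75/2,93/2] y:[118/3,46] z:[112/3,128/3] -> hit [118/3,128/3], descend [12, 14]
      N12 x:[75/2,93/2] y:[44,46] z:[115/3,128/3] -> miss, prune
      N14 x:[38,41] y:[118/3,127/3] z:[112/3,116/3] -> miss, prune
  N10 x:[69/2,107/2] y:[34,121/3] z:[98/3,136/3] -> hit [69/2,121/3], descend [1, 8]
    N1 x:[45,107/2] y:[34,116/3] z:[98/3,42] -> miss, prune
    N8 x:[69/2,44] y:[106/3,121/3] z:[35,136/3] -> hit [106/3,121/3], descend [5, 6]
      N5 x:[36,44] y:[110/3,116/3] z:[116/3,136/3] -> hit [116/3,116/3] leaf, test {P3(miss), P9(miss)}
      N6 x:[69/2,43] y:[106/3,121/3] z:[35,115/3] -> hit [106/3,115/3] leaf, test {P0@t=106/3, P10(miss)}

Summary -> nodes [0, 7, 3, 11, 12, 14, 10, 1, 8, 5, 6]; box-tests=11; leaf-entries=2; first=P0

== RESULT ==
0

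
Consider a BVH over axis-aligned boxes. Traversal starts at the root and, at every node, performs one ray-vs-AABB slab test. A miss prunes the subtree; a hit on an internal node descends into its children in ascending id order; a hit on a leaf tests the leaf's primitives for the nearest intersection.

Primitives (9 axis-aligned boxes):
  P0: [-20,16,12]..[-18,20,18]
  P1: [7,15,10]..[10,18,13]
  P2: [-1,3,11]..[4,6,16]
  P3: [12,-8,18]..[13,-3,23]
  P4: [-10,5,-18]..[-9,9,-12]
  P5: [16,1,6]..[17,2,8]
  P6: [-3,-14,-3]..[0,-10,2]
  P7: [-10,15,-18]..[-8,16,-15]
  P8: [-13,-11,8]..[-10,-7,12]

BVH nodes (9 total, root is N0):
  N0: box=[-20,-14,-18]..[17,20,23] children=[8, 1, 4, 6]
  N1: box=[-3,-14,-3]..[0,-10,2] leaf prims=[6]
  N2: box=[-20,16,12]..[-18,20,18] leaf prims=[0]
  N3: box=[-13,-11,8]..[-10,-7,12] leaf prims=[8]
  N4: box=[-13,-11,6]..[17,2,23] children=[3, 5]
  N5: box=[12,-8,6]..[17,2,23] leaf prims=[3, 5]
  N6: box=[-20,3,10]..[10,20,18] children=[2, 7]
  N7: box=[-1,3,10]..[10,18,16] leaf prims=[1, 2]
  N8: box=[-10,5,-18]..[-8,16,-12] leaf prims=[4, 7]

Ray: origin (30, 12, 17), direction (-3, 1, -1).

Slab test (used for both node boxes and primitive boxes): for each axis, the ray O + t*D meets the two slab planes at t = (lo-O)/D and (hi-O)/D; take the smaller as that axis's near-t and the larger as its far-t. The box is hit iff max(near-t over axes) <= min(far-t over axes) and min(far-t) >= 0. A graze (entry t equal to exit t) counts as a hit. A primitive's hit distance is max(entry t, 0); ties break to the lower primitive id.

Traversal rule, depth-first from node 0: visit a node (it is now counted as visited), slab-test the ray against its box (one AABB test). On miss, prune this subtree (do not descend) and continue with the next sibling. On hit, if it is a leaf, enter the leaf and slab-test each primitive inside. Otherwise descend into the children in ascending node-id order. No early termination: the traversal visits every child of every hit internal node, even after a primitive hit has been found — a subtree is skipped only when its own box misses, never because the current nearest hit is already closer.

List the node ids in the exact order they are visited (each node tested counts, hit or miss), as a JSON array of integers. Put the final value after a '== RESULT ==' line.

Walk:
N0 x:[13/3,50/3] y:[-26,8] z:[-6,35] -> hit [13/3,8], descend [1, 4, 6, 8]
  N1 x:[10,11] y:[-26,-22] z:[15,20] -> miss, prune
  N4 x:[13/3,43/3] y:[-23,-10] z:[-6,11] -> miss, prune
  N6 x:[20/3,50/3] y:[-9,8] z:[-1,7] -> hit [20/3,7], descend [2, 7]
    N2 x:[16,50/3] y:[4,8] z:[-1,5] -> miss, prune
    N7 x:[20/3,31/3] y:[-9,6] z:[1,7] -> miss, prune
  N8 x:[38/3,40/3] y:[-7,4] z:[29,35] -> miss, prune

Summary -> nodes [0, 1, 4, 6, 2, 7, 8]; box-tests=7; leaf-entries=0; first=miss

== RESULT ==
[0, 1, 4, 6, 2, 7, 8]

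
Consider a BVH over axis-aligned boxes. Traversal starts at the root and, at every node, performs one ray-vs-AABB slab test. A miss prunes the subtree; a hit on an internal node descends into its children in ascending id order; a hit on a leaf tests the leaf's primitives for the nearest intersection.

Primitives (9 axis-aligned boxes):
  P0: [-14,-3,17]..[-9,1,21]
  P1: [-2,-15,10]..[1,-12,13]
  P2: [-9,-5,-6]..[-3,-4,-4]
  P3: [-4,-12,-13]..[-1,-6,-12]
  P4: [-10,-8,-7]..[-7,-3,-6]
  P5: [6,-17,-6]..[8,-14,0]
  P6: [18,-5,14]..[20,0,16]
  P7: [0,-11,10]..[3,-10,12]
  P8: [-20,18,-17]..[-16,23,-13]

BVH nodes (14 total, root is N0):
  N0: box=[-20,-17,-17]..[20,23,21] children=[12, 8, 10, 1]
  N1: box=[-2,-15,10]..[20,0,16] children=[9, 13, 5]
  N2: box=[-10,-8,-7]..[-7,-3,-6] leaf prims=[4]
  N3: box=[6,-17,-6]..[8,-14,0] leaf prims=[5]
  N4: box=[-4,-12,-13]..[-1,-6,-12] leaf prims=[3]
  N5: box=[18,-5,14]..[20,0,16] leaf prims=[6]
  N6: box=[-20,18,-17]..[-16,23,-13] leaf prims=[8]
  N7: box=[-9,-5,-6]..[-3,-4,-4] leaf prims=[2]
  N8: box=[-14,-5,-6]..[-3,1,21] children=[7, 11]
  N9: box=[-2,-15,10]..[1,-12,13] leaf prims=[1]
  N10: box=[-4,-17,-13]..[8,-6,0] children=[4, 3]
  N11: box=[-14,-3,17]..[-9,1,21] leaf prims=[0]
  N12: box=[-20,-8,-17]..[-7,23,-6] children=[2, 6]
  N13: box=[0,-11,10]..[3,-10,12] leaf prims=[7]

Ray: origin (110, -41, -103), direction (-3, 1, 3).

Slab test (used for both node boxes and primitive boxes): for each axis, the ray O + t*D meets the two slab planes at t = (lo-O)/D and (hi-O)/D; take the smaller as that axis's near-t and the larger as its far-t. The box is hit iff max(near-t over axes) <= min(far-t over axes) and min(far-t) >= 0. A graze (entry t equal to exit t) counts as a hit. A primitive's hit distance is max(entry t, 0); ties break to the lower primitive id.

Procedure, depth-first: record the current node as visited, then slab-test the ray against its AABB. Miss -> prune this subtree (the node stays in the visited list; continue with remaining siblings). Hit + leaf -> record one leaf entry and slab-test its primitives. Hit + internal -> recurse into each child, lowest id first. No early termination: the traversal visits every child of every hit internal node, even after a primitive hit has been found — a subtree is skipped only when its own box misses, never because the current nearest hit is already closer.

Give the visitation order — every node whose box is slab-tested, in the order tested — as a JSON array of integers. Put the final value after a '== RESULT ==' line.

Walk:
N0 x:[30,130/3] y:[24,64] z:[86/3,124/3] -> hit [30,124/3], descend [1, 8, 10, 12]
  N1 x:[30,112/3] y:[26,41] z:[113/3,119/3] -> miss, prune
  N8 x:[113/3,124/3] y:[36,42] z:[97/3,124/3] -> hit [113/3,124/3], descend [7, 11]
    N7 x:[113/3,119/3] y:[36,37] z:[97/3,33] -> miss, prune
    N11 x:[119/3,124/3] y:[38,42] z:[40,124/3] -> hit [40,124/3] leaf, test {P0@t=40}
  N10 x:[34,38] y:[24,35] z:[30,103/3] -> hit [34,103/3], descend [3, 4]
    N3 x:[34,104/3] y:[24,27] z:[97/3,103/3] -> miss, prune
    N4 x:[37,38] y:[29,35] z:[30,91/3] -> miss, prune
  N12 x:[39,130/3] y:[33,64] z:[86/3,97/3] -> miss, prune

Summary -> nodes [0, 1, 8, 7, 11, 10, 3, 4, 12]; box-tests=9; leaf-entries=1; first=P0

== RESULT ==
[0, 1, 8, 7, 11, 10, 3, 4, 12]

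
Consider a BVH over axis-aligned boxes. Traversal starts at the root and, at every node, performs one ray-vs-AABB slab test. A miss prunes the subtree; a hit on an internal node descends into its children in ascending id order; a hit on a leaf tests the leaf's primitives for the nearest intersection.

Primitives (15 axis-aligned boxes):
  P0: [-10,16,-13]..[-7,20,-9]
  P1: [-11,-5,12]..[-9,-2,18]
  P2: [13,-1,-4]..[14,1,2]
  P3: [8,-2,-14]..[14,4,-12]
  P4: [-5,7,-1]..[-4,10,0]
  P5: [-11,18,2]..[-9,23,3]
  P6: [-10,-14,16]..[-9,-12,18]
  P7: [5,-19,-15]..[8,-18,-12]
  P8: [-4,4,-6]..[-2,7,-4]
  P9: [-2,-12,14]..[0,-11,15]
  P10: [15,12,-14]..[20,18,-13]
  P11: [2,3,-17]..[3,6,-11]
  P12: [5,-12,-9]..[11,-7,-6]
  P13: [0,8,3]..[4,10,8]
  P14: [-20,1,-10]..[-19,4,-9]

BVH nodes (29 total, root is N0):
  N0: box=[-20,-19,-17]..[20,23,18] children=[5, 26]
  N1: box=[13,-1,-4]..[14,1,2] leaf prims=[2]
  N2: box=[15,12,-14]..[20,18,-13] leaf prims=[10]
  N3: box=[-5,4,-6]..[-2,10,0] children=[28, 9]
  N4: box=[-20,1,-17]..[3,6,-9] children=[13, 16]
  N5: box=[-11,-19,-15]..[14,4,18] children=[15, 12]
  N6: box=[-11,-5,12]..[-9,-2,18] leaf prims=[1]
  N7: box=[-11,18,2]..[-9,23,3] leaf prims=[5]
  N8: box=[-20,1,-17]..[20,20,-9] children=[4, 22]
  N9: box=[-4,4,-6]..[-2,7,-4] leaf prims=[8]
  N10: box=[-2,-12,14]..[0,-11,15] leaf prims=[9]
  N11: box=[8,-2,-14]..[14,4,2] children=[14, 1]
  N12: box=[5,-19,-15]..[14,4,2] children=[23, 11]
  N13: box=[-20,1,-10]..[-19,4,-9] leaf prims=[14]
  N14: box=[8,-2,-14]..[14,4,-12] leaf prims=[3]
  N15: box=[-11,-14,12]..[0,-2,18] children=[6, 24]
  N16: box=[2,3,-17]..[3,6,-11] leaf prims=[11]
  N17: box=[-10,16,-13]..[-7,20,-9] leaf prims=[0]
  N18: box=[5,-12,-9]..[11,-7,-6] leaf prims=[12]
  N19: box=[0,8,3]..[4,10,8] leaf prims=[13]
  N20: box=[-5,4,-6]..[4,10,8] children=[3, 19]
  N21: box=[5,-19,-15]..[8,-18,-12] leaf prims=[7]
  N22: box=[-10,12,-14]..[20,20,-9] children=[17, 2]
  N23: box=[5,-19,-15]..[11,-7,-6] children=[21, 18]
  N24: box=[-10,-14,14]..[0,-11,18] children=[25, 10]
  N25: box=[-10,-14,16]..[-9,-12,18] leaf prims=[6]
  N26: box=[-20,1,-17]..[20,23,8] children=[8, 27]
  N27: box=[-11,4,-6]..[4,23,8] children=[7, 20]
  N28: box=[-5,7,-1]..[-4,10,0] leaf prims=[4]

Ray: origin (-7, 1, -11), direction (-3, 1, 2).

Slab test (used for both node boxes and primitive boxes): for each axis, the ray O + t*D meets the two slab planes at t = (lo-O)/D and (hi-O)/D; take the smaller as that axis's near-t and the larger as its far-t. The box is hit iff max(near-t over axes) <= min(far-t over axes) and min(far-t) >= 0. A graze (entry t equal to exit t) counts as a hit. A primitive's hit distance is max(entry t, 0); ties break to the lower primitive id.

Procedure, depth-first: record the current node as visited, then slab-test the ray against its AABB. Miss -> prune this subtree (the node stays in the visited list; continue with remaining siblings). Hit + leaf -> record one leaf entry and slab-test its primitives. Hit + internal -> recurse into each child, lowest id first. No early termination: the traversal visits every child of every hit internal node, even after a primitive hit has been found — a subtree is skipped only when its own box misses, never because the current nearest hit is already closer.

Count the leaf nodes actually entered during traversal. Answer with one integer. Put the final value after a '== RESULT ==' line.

Traverse from the root:
N0 x:[-9,13/3] y:[-20,22] z:[-3,29/2] -> hit [-3,13/3], descend [5, 26]
  N5 x:[-7,4/3] y:[-20,3] z:[-2,29/2] -> hit [-2,4/3], descend [12, 15]
    N12 x:[-7,-4] y:[-20,3] z:[-2,13/2] -> miss, prune
    N15 x:[-7/3,4/3] y:[-15,-3] z:[23/2,29/2] -> miss, prune
  N26 x:[-9,13/3] y:[0,22] z:[-3,19/2] -> hit [0,13/3], descend [8, 27]
    N8 x:[-9,13/3] y:[0,19] z:[-3,1] -> hit [0,1], descend [4, 22]
      N4 x:[-10/3,13/3] y:[0,5] z:[-3,1] -> hit [0,1], descend [13, 16]
        N13 x:[4,13/3] y:[0,3] z:[1/2,1] -> miss, prune
        N16 x:[-10/3,-3] y:[2,5] z:[-3,0] -> miss, prune
      N22 x:[-9,1] y:[11,19] z:[-3/2,1] -> miss, prune
    N27 x:[-11/3,4/3] y:[3,22] z:[5/2,19/2] -> miss, prune

order=[0, 5, 12, 15, 26, 8, 4, 13, 16, 22, 27]  |boxes|=11  |leaves|=0  hit=miss

== RESULT ==
0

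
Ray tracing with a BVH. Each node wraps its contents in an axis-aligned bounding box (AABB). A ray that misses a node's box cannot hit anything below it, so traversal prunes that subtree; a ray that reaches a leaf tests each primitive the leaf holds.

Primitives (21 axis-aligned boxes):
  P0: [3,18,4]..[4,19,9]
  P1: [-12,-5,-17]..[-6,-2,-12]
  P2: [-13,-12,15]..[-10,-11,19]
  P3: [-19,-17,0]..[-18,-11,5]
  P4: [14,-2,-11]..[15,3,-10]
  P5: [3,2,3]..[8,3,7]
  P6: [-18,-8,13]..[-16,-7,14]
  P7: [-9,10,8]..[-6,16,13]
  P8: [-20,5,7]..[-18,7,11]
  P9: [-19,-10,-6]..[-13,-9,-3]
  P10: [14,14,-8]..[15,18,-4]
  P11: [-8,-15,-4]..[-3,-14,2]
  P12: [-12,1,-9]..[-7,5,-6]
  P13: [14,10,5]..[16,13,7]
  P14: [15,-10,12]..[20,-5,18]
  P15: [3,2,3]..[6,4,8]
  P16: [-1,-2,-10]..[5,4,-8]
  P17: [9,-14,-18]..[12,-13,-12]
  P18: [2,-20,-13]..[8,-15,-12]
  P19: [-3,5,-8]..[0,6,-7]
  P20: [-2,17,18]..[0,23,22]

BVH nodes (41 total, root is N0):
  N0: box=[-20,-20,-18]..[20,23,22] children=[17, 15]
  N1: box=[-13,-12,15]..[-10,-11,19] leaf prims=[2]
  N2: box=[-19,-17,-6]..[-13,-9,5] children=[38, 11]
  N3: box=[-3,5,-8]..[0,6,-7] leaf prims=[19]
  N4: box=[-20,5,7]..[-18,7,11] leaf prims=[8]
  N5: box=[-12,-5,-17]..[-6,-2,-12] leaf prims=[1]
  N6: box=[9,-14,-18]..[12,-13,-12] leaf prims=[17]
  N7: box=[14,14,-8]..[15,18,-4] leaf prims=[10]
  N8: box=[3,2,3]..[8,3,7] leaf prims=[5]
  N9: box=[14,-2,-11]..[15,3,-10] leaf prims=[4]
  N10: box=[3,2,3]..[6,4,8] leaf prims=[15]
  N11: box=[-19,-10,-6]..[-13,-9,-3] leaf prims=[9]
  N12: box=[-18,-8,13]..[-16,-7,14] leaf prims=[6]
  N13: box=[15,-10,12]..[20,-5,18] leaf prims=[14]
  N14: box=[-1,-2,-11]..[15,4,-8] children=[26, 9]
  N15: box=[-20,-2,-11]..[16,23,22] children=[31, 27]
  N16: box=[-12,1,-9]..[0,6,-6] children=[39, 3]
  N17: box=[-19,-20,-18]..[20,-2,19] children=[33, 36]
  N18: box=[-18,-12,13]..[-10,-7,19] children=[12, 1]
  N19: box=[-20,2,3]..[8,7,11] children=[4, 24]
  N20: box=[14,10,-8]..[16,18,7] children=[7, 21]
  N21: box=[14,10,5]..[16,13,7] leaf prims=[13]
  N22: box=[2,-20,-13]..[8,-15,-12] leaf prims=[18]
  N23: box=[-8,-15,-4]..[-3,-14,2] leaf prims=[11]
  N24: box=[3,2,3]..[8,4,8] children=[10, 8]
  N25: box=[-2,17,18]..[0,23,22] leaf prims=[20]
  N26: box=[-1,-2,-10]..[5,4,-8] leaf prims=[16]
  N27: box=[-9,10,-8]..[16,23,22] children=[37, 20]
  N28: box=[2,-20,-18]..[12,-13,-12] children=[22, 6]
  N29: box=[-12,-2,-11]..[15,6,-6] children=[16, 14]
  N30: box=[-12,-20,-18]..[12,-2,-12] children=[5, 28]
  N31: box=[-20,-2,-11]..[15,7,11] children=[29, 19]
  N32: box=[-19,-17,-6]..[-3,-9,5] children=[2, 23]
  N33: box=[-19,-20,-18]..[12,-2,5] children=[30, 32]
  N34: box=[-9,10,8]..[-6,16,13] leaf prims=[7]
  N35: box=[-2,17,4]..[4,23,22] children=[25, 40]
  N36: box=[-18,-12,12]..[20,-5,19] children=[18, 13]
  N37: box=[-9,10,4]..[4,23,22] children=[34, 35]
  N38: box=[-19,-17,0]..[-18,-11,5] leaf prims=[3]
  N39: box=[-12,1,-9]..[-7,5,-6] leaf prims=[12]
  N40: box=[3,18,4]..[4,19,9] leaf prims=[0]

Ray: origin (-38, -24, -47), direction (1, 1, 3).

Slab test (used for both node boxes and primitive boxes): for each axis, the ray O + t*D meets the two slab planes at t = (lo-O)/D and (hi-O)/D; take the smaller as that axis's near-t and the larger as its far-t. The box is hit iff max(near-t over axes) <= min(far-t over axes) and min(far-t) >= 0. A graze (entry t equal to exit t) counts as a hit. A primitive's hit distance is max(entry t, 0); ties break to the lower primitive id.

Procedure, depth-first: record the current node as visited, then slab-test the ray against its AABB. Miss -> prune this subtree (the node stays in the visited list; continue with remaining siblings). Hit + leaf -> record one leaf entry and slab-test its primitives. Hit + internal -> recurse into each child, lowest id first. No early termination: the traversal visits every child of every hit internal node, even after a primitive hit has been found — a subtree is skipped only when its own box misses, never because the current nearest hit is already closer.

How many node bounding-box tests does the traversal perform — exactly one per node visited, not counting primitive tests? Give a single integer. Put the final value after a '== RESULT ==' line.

Traverse from the root:
N0 x:[18,58] y:[4,47] z:[29/3,23] -> hit [18,23], descend [15, 17]
  N15 x:[18,54] y:[22,47] z:[12,23] -> hit [22,23], descend [27, 31]
    N27 x:[29,54] y:[34,47] z:[13,23] -> miss, prune
    N31 x:[18,53] y:[22,31] z:[12,58/3] -> miss, prune
  N17 x:[19,58] y:[4,22] z:[29/3,22] -> hit [19,22], descend [33, 36]
    N33 x:[19,50] y:[4,22] z:[29/3,52/3] -> miss, prune
    N36 x:[20,58] y:[12,19] z:[59/3,22] -> miss, prune

7 AABB tests over nodes [0, 15, 27, 31, 17, 33, 36]; 0 leaves entered; closest miss.

== RESULT ==
7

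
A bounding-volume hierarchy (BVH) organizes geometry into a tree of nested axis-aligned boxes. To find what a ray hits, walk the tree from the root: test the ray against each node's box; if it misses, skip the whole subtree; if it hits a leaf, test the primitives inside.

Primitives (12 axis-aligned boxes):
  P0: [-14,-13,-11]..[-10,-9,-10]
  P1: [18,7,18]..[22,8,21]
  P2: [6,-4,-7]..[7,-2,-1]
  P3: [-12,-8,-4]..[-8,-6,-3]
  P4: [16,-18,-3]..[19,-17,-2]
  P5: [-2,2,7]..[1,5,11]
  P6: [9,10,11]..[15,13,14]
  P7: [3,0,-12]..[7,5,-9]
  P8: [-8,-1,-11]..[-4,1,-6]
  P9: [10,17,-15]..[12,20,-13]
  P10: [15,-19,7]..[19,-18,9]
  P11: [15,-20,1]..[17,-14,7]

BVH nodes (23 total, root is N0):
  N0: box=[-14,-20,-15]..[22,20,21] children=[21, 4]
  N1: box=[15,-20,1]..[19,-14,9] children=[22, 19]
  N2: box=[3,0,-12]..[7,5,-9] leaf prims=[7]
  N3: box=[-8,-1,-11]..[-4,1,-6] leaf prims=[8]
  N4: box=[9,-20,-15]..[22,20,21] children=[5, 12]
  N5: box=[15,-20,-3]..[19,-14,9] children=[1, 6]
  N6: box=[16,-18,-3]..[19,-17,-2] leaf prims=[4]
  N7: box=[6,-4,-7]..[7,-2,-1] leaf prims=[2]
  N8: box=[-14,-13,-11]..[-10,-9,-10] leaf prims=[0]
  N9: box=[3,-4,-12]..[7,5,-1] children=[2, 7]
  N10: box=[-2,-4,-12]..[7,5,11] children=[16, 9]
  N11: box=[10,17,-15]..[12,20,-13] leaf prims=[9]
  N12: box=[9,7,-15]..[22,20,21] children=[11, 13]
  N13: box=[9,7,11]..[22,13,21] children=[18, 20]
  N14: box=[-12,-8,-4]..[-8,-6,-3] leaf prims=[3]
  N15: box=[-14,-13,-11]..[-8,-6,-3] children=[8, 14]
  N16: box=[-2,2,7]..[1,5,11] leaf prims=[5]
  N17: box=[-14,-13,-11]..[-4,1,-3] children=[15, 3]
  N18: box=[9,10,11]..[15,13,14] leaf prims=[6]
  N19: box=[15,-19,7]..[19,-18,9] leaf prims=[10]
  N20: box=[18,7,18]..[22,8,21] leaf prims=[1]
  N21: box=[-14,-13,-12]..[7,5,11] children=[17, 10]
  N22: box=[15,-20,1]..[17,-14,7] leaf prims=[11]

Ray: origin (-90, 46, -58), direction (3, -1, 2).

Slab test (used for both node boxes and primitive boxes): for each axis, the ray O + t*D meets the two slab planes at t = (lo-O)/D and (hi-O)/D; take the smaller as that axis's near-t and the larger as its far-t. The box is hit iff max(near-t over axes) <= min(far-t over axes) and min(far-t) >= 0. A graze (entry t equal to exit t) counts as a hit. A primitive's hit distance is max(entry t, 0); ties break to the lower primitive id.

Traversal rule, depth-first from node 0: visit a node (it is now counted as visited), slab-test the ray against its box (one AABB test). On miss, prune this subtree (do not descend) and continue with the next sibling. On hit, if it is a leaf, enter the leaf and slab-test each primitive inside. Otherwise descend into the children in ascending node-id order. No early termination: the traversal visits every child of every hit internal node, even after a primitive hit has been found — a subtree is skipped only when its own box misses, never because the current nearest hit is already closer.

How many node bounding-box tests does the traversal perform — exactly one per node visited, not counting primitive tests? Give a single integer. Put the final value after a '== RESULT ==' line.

Walk:
N0 x:[76/3,112/3] y:[26,66] z:[43/2,79/2] -> hit [26,112/3], descend [4, 21]
  N4 x:[33,112/3] y:[26,66] z:[43/2,79/2] -> hit [33,112/3], descend [5, 12]
    N5 x:[35,109/3] y:[60,66] z:[55/2,67/2] -> miss, prune
    N12 x:[33,112/3] y:[26,39] z:[43/2,79/2] -> hit [33,112/3], descend [11, 13]
      N11 x:[100/3,34] y:[26,29] z:[43/2,45/2] -> miss, prune
      N13 x:[33,112/3] y:[33,39] z:[69/2,79/2] -> hit [69/2,112/3], descend [18, 20]
        N18 x:[33,35] y:[33,36] z:[69/2,36] -> hit [69/2,35] leaf, test {P6@t=69/2}
        N20 x:[36,112/3] y:[38,39] z:[38,79/2] -> miss, prune
  N21 x:[76/3,97/3] y:[41,59] z:[23,69/2] -> miss, prune

Summary -> nodes [0, 4, 5, 12, 11, 13, 18, 20, 21]; box-tests=9; leaf-entries=1; first=P6

== RESULT ==
9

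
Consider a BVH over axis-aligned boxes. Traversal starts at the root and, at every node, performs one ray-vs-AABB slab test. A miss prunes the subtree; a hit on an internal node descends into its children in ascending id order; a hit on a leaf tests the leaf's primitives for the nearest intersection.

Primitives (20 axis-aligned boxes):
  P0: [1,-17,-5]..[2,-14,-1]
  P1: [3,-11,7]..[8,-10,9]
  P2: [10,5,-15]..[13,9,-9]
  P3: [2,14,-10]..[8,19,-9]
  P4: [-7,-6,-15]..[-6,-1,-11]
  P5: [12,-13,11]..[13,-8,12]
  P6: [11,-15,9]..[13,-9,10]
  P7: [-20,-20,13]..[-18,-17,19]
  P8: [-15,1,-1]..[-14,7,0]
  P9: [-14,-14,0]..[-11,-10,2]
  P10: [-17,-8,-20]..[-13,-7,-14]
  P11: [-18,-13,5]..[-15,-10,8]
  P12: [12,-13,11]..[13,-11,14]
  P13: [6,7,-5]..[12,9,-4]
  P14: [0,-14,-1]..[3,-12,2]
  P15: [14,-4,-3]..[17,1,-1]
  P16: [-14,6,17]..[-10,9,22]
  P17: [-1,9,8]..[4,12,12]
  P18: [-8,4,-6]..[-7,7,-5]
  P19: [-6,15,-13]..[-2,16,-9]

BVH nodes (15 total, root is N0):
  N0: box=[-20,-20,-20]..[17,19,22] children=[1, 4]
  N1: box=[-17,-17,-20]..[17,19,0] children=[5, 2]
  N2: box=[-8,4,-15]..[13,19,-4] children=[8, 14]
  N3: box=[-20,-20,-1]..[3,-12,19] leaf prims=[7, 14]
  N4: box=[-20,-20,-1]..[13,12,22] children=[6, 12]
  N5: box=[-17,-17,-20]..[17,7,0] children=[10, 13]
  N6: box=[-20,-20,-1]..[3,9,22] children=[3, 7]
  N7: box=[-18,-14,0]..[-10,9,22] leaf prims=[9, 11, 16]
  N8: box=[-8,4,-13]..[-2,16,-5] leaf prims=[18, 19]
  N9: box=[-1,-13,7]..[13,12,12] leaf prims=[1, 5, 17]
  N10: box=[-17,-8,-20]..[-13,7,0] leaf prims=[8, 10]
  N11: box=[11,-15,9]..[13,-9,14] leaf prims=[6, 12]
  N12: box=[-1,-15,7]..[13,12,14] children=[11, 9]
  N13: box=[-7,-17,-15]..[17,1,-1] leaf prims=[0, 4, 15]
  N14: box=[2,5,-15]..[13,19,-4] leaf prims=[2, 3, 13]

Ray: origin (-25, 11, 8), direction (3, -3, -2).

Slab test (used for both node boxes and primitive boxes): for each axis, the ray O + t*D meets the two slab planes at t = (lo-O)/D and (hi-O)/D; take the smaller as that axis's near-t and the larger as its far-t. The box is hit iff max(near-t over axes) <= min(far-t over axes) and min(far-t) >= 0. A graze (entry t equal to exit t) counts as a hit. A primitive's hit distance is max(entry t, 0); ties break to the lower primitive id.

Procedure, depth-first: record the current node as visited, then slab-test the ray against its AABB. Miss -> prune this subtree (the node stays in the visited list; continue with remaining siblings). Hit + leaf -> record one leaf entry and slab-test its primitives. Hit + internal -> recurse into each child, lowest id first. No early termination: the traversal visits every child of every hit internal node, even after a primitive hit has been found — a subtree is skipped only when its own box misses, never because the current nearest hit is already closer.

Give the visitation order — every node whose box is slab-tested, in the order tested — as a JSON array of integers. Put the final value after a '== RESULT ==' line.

Traverse from the root:
N0 x:[5/3,14] y:[-8/3,31/3] z:[-7,14] -> hit [5/3,31/3], descend [1, 4]
  N1 x:[8/3,14] y:[-8/3,28/3] z:[4,14] -> hit [4,28/3], descend [2, 5]
    N2 x:[17/3,38/3] y:[-8/3,7/3] z:[6,23/2] -> miss, prune
    N5 x:[8/3,14] y:[4/3,28/3] z:[4,14] -> hit [4,28/3], descend [10, 13]
      N10 x:[8/3,4] y:[4/3,19/3] z:[4,14] -> hit [4,4] leaf, test {P8(miss), P10(miss)}
      N13 x:[6,14] y:[10/3,28/3] z:[9/2,23/2] -> hit [6,28/3] leaf, test {P0(miss), P4(miss), P15(miss)}
  N4 x:[5/3,38/3] y:[-1/3,31/3] z:[-7,9/2] -> hit [5/3,9/2], descend [6, 12]
    N6 x:[5/3,28/3] y:[2/3,31/3] z:[-7,9/2] -> hit [5/3,9/2], descend [3, 7]
      N3 x:[5/3,28/3] y:[23/3,31/3] z:[-11/2,9/2] -> miss, prune
      N7 x:[7/3,5] y:[2/3,25/3] z:[-7,4] -> hit [7/3,4] leaf, test {P9(miss), P11(miss), P16(miss)}
    N12 x:[8,38/3] y:[-1/3,26/3] z:[-3,1/2] -> miss, prune

11 AABB tests over nodes [0, 1, 2, 5, 10, 13, 4, 6, 3, 7, 12]; 3 leaves entered; closest miss.

== RESULT ==
[0, 1, 2, 5, 10, 13, 4, 6, 3, 7, 12]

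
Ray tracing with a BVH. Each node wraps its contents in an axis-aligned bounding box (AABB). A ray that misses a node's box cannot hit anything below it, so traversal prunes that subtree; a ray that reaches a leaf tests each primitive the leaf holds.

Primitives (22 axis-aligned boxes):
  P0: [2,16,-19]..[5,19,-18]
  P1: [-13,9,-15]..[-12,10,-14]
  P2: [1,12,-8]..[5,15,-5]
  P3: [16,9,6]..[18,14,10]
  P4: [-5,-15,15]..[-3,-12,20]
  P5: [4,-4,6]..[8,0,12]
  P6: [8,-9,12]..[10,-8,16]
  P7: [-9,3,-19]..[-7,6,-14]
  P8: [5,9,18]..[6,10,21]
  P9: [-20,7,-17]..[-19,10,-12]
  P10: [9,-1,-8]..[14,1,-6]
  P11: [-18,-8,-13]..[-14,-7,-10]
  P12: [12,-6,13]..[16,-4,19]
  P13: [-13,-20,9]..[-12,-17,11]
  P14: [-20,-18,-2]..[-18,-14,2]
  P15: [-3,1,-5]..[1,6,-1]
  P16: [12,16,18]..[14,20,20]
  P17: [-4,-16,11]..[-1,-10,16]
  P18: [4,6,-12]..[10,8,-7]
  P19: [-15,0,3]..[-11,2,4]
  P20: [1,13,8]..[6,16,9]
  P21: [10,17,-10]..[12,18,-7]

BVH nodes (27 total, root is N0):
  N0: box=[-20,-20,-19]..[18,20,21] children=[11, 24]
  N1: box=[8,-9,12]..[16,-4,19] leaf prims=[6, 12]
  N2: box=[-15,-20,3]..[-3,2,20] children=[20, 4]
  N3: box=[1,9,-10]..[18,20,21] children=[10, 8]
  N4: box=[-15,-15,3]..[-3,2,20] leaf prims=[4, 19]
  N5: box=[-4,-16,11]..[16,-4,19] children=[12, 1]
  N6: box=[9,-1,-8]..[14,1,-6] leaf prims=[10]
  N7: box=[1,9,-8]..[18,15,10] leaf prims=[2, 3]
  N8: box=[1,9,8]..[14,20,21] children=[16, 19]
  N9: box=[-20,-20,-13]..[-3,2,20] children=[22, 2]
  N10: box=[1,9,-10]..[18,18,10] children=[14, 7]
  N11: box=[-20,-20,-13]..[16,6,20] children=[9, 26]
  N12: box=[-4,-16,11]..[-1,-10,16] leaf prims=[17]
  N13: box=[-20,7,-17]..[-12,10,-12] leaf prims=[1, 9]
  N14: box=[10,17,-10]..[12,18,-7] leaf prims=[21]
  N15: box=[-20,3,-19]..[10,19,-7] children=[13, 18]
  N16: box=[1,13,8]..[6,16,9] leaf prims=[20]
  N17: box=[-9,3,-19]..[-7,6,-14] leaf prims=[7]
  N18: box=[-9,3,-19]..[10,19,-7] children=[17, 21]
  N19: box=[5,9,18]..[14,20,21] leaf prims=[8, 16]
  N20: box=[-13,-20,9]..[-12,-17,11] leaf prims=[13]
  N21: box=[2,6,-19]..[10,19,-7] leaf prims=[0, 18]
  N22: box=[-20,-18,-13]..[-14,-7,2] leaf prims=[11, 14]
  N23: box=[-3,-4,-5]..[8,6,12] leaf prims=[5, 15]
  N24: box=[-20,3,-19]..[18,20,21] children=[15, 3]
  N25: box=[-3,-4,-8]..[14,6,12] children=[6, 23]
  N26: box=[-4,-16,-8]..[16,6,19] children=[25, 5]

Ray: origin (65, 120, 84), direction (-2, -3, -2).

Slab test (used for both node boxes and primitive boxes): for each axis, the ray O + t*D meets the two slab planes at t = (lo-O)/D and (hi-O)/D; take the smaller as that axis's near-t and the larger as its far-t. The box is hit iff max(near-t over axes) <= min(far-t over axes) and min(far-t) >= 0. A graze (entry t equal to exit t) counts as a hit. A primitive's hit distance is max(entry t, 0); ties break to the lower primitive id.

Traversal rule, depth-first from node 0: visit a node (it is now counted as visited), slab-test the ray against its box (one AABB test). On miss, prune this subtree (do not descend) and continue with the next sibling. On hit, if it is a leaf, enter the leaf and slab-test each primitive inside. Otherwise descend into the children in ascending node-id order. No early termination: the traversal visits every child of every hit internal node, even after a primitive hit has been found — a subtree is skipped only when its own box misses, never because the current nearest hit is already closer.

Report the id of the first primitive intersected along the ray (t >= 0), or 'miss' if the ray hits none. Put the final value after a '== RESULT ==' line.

Walk:
N0 x:[47/2,85/2] y:[100/3,140/3] z:[63/2,103/2] -> hit [100/3,85/2], descend [11, 24]
  N11 x:[49/2,85/2] y:[38,140/3] z:[32,97/2] -> hit [38,85/2], descend [9, 26]
    N9 x:[34,85/2] y:[118/3,140/3] z:[32,97/2] -> hit [118/3,85/2], descend [2, 22]
      N2 x:[34,40] y:[118/3,140/3] z:[32,81/2] -> hit [118/3,40], descend [4, 20]
        N4 x:[34,40] y:[118/3,45] z:[32,81/2] -> hit [118/3,40] leaf, test {P4(miss), P19@t=40}
        N20 x:[77/2,39] y:[137/3,140/3] z:[73/2,75/2] -> miss, prune
      N22 x:[79/2,85/2] y:[127/3,46] z:[41,97/2] -> hit [127/3,85/2] leaf, test {P11(miss), P14(miss)}
    N26 x:[49/2,69/2] y:[38,136/3] z:[65/2,46] -> miss, prune
  N24 x:[47/2,85/2] y:[100/3,39] z:[63/2,103/2] -> hit [100/3,39], descend [3, 15]
    N3 x:[47/2,32] y:[100/3,37] z:[63/2,47] -> miss, prune
    N15 x:[55/2,85/2] y:[101/3,39] z:[91/2,103/2] -> miss, prune

Visited [0, 11, 9, 2, 4, 20, 22, 26, 24, 3, 15]. Tests: 11 box, 2 leaf. Nearest: P19.

== RESULT ==
19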